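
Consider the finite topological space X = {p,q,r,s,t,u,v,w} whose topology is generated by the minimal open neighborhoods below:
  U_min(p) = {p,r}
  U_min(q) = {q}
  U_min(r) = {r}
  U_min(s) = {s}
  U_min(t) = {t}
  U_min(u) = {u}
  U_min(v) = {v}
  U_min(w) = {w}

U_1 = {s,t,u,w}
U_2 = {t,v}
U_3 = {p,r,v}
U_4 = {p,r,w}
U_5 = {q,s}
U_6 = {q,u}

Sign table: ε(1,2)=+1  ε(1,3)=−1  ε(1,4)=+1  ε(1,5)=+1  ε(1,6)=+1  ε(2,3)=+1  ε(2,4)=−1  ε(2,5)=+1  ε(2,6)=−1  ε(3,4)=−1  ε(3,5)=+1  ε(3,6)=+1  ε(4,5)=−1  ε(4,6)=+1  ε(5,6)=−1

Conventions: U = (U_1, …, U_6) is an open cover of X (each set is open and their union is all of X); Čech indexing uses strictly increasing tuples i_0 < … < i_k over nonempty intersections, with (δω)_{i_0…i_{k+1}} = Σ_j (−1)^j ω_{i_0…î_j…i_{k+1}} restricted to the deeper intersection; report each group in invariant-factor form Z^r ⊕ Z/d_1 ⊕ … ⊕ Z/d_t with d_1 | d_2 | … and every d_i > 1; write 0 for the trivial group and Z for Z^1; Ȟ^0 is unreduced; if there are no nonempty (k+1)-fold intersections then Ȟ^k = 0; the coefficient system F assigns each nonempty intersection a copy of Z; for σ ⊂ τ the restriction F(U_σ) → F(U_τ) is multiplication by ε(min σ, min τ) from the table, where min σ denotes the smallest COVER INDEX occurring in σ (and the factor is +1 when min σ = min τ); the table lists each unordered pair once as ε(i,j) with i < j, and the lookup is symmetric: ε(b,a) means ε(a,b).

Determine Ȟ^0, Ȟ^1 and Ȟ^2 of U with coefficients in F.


Ȟ^0(U;F) ≅ 0, Ȟ^1(U;F) ≅ Z ⊕ Z/2, Ȟ^2(U;F) ≅ 0

intersection data:
  U12={t} U14={w} U15={s} U16={u} U23={v} U34={p,r} U56={q}
C dims 6,7; δ0: rk 6, SNF 1^5·2
Ȟ^0 = (6 − 6) − 0 = 0, so Ȟ^0 ≅ 0
Ȟ^1 = (7 − 0) − 6 = 1 plus torsion [2], so Ȟ^1 ≅ Z ⊕ Z/2
Ȟ^2 = (0 − 0) − 0 = 0, so Ȟ^2 ≅ 0


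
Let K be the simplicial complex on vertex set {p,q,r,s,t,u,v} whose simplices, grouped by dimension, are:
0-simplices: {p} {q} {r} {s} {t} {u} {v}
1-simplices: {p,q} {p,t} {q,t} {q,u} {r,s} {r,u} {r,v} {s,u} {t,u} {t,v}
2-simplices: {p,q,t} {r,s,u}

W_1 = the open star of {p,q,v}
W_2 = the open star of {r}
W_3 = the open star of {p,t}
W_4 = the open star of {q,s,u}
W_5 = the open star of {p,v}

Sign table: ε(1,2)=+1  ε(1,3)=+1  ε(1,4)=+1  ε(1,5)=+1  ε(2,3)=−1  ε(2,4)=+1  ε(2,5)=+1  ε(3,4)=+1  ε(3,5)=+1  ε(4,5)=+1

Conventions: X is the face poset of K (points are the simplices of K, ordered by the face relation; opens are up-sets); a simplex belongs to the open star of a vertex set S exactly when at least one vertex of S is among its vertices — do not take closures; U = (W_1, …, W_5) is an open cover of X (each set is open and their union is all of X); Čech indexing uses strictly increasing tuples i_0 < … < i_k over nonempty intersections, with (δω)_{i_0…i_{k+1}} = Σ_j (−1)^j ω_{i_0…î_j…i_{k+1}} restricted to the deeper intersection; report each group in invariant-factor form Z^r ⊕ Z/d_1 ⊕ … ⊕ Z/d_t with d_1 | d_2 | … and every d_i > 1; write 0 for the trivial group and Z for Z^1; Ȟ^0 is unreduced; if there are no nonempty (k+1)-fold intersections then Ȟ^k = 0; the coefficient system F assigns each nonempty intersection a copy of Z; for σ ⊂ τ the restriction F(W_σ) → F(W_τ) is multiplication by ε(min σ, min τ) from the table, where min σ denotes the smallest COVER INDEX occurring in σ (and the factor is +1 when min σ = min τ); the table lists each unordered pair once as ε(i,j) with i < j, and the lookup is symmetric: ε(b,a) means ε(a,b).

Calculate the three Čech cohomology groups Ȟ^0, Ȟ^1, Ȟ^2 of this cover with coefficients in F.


Ȟ^0 = Z, Ȟ^1 = Z, Ȟ^2 = 0

nonempty overlaps:
  W1={{p},{q},{v},{p,q},{p,t},{q,t},{q,u},{r,v},{t,v},{p,q,t}} W2={{r},{r,s},{r,u},{r,v},{r,s,u}} W3={{p},{t},{p,q},{p,t},{q,t},{t,u},{t,v},{p,q,t}} W4={{q},{s},{u},{p,q},{q,t},{q,u},{r,s},{r,u},{s,u},{t,u},{p,q,t},{r,s,u}} W5={{p},{v},{p,q},{p,t},{r,v},{t,v},{p,q,t}}
  W12={{r,v}} W13={{p},{p,q},{p,t},{q,t},{t,v},{p,q,t}} W14={{q},{p,q},{q,t},{q,u},{p,q,t}} W15={{p},{v},{p,q},{p,t},{r,v},{t,v},{p,q,t}} W24={{r,s},{r,u},{r,s,u}} W25={{r,v}} W34={{p,q},{q,t},{t,u},{p,q,t}} W35={{p},{p,q},{p,t},{t,v},{p,q,t}} W45={{p,q},{p,q,t}}
  W125={{r,v}} W134={{p,q},{q,t},{p,q,t}} W135={{p},{p,q},{p,t},{t,v},{p,q,t}} W145={{p,q},{p,q,t}} W345={{p,q},{p,q,t}}
  W1345={{p,q},{p,q,t}}
C dims 5,9,5,1; δ0: rk 4, SNF 1^4; δ1: rk 4, SNF 1^4; δ2: rk 1, SNF 1^1
degree 0: 5−4−0 = 1 → Ȟ^0 ≅ Z
degree 1: 9−4−4 = 1 → Ȟ^1 ≅ Z
degree 2: 5−1−4 = 0 → Ȟ^2 ≅ 0


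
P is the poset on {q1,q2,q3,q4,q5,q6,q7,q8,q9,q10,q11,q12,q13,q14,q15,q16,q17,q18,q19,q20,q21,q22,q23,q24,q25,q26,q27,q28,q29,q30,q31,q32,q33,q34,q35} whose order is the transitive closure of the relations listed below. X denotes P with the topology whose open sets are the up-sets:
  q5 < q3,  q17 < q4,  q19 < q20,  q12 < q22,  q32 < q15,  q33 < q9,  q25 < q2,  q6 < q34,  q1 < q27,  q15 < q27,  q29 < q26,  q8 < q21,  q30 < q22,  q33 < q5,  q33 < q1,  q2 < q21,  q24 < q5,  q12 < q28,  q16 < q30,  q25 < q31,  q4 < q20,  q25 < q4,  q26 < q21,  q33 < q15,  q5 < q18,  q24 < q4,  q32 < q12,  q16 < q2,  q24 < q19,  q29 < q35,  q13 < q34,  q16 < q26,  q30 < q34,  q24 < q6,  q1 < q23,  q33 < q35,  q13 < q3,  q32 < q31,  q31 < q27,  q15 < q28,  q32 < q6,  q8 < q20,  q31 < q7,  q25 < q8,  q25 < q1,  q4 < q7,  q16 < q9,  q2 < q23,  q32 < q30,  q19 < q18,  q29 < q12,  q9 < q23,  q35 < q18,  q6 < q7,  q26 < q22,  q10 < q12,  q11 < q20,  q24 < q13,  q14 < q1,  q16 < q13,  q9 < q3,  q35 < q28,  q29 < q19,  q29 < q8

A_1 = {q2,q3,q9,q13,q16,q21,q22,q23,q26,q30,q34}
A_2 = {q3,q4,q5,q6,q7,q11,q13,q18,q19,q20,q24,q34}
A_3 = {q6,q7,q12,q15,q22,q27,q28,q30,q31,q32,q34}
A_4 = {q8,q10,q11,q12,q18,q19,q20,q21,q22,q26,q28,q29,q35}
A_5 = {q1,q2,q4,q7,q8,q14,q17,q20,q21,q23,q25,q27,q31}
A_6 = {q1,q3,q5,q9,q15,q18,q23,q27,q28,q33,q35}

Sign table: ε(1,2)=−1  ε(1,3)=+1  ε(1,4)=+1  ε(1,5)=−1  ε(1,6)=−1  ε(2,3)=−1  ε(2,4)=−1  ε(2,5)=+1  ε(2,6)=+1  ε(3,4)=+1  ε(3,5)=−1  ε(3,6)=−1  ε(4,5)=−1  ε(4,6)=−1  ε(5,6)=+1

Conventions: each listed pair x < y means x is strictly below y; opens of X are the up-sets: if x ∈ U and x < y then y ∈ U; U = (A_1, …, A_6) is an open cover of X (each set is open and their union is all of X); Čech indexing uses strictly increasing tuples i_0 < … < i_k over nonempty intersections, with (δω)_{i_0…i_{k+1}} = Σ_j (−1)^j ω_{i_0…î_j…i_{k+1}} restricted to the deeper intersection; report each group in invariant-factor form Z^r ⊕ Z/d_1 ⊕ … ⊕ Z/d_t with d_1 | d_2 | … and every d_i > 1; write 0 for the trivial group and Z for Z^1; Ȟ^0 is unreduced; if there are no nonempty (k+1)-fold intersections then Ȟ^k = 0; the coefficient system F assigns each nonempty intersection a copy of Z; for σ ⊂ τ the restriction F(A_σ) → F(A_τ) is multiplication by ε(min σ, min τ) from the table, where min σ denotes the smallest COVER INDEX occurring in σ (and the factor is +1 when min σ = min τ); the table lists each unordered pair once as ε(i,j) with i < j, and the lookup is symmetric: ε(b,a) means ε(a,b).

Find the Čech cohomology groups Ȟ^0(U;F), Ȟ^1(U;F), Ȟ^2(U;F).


Ȟ^0 ≅ Z; Ȟ^1 ≅ 0; Ȟ^2 ≅ Z/2

nonempty intersections:
  A12={q3,q13,q34} A13={q22,q30,q34} A14={q21,q22,q26} A15={q2,q21,q23} A16={q3,q9,q23} A23={q6,q7,q34} A24={q11,q18,q19,q20} A25={q4,q7,q20} A26={q3,q5,q18} A34={q12,q22,q28} A35={q7,q27,q31} A36={q15,q27,q28} A45={q8,q20,q21} A46={q18,q28,q35} A56={q1,q23,q27}
  A123={q34} A126={q3} A134={q22} A145={q21} A156={q23} A235={q7} A245={q20} A246={q18} A346={q28} A356={q27}
C dims 6,15,10; δ0: rk 5, SNF 1^5; δ1: rk 10, SNF 1^9·2
Ȟ^0: (6−5)−0=1 ⇒ Z
Ȟ^1: (15−10)−5=0 ⇒ 0
Ȟ^2: (10−0)−10=0 plus torsion [2] ⇒ Z/2


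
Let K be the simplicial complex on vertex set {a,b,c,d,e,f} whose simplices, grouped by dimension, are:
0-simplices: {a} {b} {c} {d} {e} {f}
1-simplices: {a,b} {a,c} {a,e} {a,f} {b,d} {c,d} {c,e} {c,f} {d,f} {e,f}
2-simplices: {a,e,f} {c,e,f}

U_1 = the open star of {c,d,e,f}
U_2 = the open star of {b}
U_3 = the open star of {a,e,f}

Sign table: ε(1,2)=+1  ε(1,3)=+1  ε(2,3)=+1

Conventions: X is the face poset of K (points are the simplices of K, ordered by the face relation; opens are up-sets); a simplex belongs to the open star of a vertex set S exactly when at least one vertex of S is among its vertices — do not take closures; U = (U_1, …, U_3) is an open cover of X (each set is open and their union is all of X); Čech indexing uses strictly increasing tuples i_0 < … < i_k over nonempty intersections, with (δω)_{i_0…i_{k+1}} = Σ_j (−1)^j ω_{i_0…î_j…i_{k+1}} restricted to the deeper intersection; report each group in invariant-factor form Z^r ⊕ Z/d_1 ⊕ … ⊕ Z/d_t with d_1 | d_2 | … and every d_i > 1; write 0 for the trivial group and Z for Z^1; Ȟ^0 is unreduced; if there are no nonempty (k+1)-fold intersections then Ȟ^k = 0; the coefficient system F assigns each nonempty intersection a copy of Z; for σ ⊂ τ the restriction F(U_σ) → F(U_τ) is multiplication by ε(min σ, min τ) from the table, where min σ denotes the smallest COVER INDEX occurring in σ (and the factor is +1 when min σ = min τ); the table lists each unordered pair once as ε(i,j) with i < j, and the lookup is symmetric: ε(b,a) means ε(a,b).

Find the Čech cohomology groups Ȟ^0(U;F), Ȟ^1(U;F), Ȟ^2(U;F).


cover nerve:
  U1={{c},{d},{e},{f},{a,c},{a,e},{a,f},{b,d},{c,d},{c,e},{c,f},{d,f},{e,f},{a,e,f},{c,e,f}} U2={{b},{a,b},{b,d}} U3={{a},{e},{f},{a,b},{a,c},{a,e},{a,f},{c,e},{c,f},{d,f},{e,f},{a,e,f},{c,e,f}}
  U12={{b,d}} U13={{e},{f},{a,c},{a,e},{a,f},{c,e},{c,f},{d,f},{e,f},{a,e,f},{c,e,f}} U23={{a,b}}
C dims 3,3; δ0: rk 2, SNF 1^2
Ȟ^0: (3−2)−0=1 ⇒ Z
Ȟ^1: (3−0)−2=1 ⇒ Z
Ȟ^2: (0−0)−0=0 ⇒ 0

Ȟ^0(U;F) ≅ Z, Ȟ^1(U;F) ≅ Z and Ȟ^2(U;F) ≅ 0


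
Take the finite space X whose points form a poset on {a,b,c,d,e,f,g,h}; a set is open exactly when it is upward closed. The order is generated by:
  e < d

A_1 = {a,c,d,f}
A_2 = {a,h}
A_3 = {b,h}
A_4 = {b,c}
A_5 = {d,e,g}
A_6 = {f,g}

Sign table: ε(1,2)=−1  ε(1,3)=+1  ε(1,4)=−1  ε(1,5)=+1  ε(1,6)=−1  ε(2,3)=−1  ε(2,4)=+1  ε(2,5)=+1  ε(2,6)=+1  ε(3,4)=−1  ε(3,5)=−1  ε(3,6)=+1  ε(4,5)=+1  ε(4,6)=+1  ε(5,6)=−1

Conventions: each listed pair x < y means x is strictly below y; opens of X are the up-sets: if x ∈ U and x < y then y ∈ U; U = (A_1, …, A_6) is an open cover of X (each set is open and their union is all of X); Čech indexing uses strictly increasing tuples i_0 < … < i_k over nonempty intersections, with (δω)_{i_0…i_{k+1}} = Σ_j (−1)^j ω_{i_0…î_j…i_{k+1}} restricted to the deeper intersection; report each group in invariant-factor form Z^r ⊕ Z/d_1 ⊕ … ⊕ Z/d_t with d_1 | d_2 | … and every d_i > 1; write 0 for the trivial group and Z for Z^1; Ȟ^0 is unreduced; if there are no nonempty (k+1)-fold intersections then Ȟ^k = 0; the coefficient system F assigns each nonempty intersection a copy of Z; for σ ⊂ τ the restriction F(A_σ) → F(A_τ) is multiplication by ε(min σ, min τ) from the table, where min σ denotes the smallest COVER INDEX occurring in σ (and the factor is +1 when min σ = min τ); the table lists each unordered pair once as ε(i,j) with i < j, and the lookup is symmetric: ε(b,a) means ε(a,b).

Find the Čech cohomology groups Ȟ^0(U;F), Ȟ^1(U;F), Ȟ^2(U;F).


nonempty intersections:
  A12={a} A14={c} A15={d} A16={f} A23={h} A34={b} A56={g}
C dims 6,7; δ0: rk 5, SNF 1^5
Ȟ^0: (6−5)−0=1 ⇒ Z
Ȟ^1: (7−0)−5=2 ⇒ Z^2
Ȟ^2: (0−0)−0=0 ⇒ 0

Ȟ^0 ≅ Z, Ȟ^1 ≅ Z^2 and Ȟ^2 ≅ 0


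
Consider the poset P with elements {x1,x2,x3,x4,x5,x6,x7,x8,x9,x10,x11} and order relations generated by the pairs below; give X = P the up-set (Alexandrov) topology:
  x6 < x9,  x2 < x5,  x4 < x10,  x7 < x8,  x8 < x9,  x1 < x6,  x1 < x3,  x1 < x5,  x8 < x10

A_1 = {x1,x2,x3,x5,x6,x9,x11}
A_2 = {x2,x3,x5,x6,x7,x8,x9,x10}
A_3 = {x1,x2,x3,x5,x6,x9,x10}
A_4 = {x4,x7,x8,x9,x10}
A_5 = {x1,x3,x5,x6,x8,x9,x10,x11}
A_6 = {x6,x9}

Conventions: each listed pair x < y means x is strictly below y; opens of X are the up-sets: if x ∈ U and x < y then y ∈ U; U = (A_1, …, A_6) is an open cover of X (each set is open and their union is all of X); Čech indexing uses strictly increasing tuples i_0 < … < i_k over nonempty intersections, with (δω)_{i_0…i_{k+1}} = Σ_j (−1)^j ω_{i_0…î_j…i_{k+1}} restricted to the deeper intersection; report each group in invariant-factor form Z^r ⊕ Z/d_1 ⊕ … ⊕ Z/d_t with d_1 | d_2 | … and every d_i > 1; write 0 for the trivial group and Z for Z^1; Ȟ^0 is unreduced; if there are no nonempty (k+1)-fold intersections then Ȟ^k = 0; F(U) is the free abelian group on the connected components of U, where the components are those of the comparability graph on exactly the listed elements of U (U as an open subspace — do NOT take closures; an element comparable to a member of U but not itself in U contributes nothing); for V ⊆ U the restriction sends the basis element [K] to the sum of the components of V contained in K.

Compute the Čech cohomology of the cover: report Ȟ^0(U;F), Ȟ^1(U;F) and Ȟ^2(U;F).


nonempty overlaps:
  A12={x2,x3,x5,x6,x9} A13={x1,x2,x3,x5,x6,x9} A14={x9} A15={x1,x3,x5,x6,x9,x11} A16={x6,x9} A23={x2,x3,x5,x6,x9,x10} A24={x7,x8,x9,x10} A25={x3,x5,x6,x8,x9,x10} A26={x6,x9} A34={x9,x10} A35={x1,x3,x5,x6,x9,x10} A36={x6,x9} A45={x8,x9,x10} A46={x9} A56={x6,x9}
  A123={x2,x3,x5,x6,x9} A124={x9} A125={x3,x5,x6,x9} A126={x6,x9} A134={x9} A135={x1,x3,x5,x6,x9} A136={x6,x9} A145={x9} A146={x9} A156={x6,x9} A234={x9,x10} A235={x3,x5,x6,x9,x10} A236={x6,x9} A245={x8,x9,x10} A246={x9} A256={x6,x9} A345={x9,x10} A346={x9} A356={x6,x9} A456={x9}
  A1234={x9} A1235={x3,x5,x6,x9} A1236={x6,x9} A1245={x9} A1246={x9} A1256={x6,x9} A1345={x9} A1346={x9} A1356={x6,x9} A1456={x9} A2345={x9,x10} A2346={x9} A2356={x6,x9} A2456={x9} A3456={x9}
  A12345={x9} A12346={x9} A12356={x6,x9} A12456={x9} A13456={x9} A23456={x9}
  A123456={x9}
components per intersection:
  A1: {x1,x2,x3,x5,x6,x9} {x11}
  A2: {x2,x5} {x3} {x6,x7,x8,x9,x10}
  A3: {x1,x2,x3,x5,x6,x9} {x10}
  A4: {x4,x7,x8,x9,x10}
  A5: {x1,x3,x5,x6,x8,x9,x10} {x11}
  A6: {x6,x9}
  A12: {x2,x5} {x3} {x6,x9}
  A13: {x1,x2,x3,x5,x6,x9}
  A14: {x9}
  A15: {x1,x3,x5,x6,x9} {x11}
  A16: {x6,x9}
  A23: {x2,x5} {x3} {x6,x9} {x10}
  A24: {x7,x8,x9,x10}
  A25: {x3} {x5} {x6,x8,x9,x10}
  A26: {x6,x9}
  A34: {x9} {x10}
  A35: {x1,x3,x5,x6,x9} {x10}
  A36: {x6,x9}
  A45: {x8,x9,x10}
  A46: {x9}
  A56: {x6,x9}
  A123: {x2,x5} {x3} {x6,x9}
  A124: {x9}
  A125: {x3} {x5} {x6,x9}
  A126: {x6,x9}
  A134: {x9}
  A135: {x1,x3,x5,x6,x9}
  A136: {x6,x9}
  A145: {x9}
  A146: {x9}
  A156: {x6,x9}
  A234: {x9} {x10}
  A235: {x3} {x5} {x6,x9} {x10}
  A236: {x6,x9}
  A245: {x8,x9,x10}
  A246: {x9}
  A256: {x6,x9}
  A345: {x9} {x10}
  A346: {x9}
  A356: {x6,x9}
  A456: {x9}
  A1234: {x9}
  A1235: {x3} {x5} {x6,x9}
  A1236: {x6,x9}
  A1245: {x9}
  A1246: {x9}
  A1256: {x6,x9}
  A1345: {x9}
  A1346: {x9}
  A1356: {x6,x9}
  A1456: {x9}
  A2345: {x9} {x10}
  A2346: {x9}
  A2356: {x6,x9}
  A2456: {x9}
  A3456: {x9}
  A12345: {x9}
  A12346: {x9}
  A12356: {x6,x9}
  A12456: {x9}
  A13456: {x9}
  A23456: {x9}
  A123456: {x9}
C dims 11,25,29,18; δ0: rk 9, SNF 1^9; δ1: rk 16, SNF 1^16; δ2: rk 13, SNF 1^13
degree 0: 11−9−0 = 2 → Ȟ^0 ≅ Z^2
degree 1: 25−16−9 = 0 → Ȟ^1 ≅ 0
degree 2: 29−13−16 = 0 → Ȟ^2 ≅ 0

Ȟ^0 = Z^2, Ȟ^1 = 0 and Ȟ^2 = 0


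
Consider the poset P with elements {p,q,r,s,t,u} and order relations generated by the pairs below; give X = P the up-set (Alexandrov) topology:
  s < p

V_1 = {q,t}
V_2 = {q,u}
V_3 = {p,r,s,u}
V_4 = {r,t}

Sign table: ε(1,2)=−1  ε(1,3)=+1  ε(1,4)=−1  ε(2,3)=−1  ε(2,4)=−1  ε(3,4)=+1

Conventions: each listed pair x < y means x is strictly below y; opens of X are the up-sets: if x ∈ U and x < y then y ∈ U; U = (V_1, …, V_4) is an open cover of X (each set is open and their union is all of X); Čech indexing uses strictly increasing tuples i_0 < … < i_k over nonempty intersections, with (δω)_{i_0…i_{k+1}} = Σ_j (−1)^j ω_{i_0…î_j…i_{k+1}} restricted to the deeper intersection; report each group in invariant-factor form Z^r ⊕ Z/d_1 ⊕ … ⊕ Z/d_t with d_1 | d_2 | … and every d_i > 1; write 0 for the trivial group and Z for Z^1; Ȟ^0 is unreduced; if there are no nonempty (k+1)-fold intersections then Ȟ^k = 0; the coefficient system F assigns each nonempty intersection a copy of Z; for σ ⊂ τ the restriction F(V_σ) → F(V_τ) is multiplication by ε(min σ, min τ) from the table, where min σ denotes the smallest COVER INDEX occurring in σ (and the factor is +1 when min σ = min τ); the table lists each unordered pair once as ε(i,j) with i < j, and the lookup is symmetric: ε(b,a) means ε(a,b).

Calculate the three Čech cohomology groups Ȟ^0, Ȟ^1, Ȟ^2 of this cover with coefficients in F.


Ȟ^0(U;F) ≅ 0, Ȟ^1(U;F) ≅ Z/2, Ȟ^2(U;F) ≅ 0

intersection data:
  V12={q} V14={t} V23={u} V34={r}
C dims 4,4; δ0: rk 4, SNF 1^3·2
Ȟ^0 = (4 − 4) − 0 = 0, so Ȟ^0 ≅ 0
Ȟ^1 = (4 − 0) − 4 = 0 plus torsion [2], so Ȟ^1 ≅ Z/2
Ȟ^2 = (0 − 0) − 0 = 0, so Ȟ^2 ≅ 0


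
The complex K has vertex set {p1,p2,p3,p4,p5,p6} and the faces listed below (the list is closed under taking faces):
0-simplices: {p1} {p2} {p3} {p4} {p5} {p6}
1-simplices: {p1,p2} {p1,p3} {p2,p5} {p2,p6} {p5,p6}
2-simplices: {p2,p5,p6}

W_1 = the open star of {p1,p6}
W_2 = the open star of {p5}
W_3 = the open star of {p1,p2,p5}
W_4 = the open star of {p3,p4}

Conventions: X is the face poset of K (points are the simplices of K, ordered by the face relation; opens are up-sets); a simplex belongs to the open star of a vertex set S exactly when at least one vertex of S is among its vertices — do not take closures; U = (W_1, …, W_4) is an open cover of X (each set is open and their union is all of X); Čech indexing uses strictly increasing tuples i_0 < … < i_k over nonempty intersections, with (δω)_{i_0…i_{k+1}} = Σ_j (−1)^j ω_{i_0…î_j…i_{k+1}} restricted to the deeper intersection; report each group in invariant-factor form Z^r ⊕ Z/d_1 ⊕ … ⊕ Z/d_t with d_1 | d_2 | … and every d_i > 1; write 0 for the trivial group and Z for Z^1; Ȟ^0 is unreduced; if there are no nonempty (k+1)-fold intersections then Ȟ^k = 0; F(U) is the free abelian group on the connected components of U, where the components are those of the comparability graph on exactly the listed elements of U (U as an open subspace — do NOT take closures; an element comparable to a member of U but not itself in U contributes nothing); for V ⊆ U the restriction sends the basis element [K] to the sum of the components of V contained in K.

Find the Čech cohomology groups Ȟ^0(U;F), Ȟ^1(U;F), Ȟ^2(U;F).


nonempty overlaps:
  W1={{p1},{p6},{p1,p2},{p1,p3},{p2,p6},{p5,p6},{p2,p5,p6}} W2={{p5},{p2,p5},{p5,p6},{p2,p5,p6}} W3={{p1},{p2},{p5},{p1,p2},{p1,p3},{p2,p5},{p2,p6},{p5,p6},{p2,p5,p6}} W4={{p3},{p4},{p1,p3}}
  W12={{p5,p6},{p2,p5,p6}} W13={{p1},{p1,p2},{p1,p3},{p2,p6},{p5,p6},{p2,p5,p6}} W14={{p1,p3}} W23={{p5},{p2,p5},{p5,p6},{p2,p5,p6}} W34={{p1,p3}}
  W123={{p5,p6},{p2,p5,p6}} W134={{p1,p3}}
components per intersection:
  W1: {{p1},{p1,p2},{p1,p3}} {{p6},{p2,p6},{p5,p6},{p2,p5,p6}}
  W2: {{p5},{p2,p5},{p5,p6},{p2,p5,p6}}
  W3: {{p1},{p2},{p5},{p1,p2},{p1,p3},{p2,p5},{p2,p6},{p5,p6},{p2,p5,p6}}
  W4: {{p3},{p1,p3}} {{p4}}
  W12: {{p5,p6},{p2,p5,p6}}
  W13: {{p1},{p1,p2},{p1,p3}} {{p2,p6},{p5,p6},{p2,p5,p6}}
  W14: {{p1,p3}}
  W23: {{p5},{p2,p5},{p5,p6},{p2,p5,p6}}
  W34: {{p1,p3}}
  W123: {{p5,p6},{p2,p5,p6}}
  W134: {{p1,p3}}
C dims 6,6,2; δ0: rk 4, SNF 1^4; δ1: rk 2, SNF 1^2
degree 0: 6−4−0 = 2 → Ȟ^0 ≅ Z^2
degree 1: 6−2−4 = 0 → Ȟ^1 ≅ 0
degree 2: 2−0−2 = 0 → Ȟ^2 ≅ 0

Ȟ^0(U;F) ≅ Z^2, Ȟ^1(U;F) ≅ 0 and Ȟ^2(U;F) ≅ 0


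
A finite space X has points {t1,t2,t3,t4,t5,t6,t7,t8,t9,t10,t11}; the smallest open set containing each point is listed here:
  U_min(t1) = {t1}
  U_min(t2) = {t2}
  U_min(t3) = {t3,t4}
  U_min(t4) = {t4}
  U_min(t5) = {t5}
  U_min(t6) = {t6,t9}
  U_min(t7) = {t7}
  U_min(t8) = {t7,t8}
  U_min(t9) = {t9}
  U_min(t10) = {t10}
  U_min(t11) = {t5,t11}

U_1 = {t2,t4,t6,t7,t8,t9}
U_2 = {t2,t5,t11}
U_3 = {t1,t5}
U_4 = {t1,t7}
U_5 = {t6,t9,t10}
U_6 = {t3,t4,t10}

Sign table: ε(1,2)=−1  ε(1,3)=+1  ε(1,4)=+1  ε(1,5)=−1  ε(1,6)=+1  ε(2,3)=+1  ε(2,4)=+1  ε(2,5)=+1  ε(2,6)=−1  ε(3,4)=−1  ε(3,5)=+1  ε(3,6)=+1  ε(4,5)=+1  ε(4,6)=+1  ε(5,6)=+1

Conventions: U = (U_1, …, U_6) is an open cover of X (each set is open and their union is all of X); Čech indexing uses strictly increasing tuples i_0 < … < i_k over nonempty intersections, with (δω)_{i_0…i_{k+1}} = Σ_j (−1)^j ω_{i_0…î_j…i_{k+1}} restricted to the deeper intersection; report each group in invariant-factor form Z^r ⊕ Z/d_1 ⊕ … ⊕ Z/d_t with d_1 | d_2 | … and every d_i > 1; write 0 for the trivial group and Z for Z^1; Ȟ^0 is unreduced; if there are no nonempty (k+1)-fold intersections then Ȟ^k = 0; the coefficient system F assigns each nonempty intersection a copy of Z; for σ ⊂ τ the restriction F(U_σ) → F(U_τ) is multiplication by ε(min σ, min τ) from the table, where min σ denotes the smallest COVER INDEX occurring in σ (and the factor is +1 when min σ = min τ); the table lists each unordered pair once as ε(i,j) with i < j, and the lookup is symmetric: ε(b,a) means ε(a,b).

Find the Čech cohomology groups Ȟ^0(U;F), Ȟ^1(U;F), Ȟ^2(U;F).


cover nerve:
  U12={t2} U14={t7} U15={t6,t9} U16={t4} U23={t5} U34={t1} U56={t10}
C dims 6,7; δ0: rk 6, SNF 1^5·2
Ȟ^0: (6−6)−0=0 ⇒ 0
Ȟ^1: (7−0)−6=1 plus torsion [2] ⇒ Z ⊕ Z/2
Ȟ^2: (0−0)−0=0 ⇒ 0

Ȟ^0 ≅ 0; Ȟ^1 ≅ Z ⊕ Z/2; Ȟ^2 ≅ 0


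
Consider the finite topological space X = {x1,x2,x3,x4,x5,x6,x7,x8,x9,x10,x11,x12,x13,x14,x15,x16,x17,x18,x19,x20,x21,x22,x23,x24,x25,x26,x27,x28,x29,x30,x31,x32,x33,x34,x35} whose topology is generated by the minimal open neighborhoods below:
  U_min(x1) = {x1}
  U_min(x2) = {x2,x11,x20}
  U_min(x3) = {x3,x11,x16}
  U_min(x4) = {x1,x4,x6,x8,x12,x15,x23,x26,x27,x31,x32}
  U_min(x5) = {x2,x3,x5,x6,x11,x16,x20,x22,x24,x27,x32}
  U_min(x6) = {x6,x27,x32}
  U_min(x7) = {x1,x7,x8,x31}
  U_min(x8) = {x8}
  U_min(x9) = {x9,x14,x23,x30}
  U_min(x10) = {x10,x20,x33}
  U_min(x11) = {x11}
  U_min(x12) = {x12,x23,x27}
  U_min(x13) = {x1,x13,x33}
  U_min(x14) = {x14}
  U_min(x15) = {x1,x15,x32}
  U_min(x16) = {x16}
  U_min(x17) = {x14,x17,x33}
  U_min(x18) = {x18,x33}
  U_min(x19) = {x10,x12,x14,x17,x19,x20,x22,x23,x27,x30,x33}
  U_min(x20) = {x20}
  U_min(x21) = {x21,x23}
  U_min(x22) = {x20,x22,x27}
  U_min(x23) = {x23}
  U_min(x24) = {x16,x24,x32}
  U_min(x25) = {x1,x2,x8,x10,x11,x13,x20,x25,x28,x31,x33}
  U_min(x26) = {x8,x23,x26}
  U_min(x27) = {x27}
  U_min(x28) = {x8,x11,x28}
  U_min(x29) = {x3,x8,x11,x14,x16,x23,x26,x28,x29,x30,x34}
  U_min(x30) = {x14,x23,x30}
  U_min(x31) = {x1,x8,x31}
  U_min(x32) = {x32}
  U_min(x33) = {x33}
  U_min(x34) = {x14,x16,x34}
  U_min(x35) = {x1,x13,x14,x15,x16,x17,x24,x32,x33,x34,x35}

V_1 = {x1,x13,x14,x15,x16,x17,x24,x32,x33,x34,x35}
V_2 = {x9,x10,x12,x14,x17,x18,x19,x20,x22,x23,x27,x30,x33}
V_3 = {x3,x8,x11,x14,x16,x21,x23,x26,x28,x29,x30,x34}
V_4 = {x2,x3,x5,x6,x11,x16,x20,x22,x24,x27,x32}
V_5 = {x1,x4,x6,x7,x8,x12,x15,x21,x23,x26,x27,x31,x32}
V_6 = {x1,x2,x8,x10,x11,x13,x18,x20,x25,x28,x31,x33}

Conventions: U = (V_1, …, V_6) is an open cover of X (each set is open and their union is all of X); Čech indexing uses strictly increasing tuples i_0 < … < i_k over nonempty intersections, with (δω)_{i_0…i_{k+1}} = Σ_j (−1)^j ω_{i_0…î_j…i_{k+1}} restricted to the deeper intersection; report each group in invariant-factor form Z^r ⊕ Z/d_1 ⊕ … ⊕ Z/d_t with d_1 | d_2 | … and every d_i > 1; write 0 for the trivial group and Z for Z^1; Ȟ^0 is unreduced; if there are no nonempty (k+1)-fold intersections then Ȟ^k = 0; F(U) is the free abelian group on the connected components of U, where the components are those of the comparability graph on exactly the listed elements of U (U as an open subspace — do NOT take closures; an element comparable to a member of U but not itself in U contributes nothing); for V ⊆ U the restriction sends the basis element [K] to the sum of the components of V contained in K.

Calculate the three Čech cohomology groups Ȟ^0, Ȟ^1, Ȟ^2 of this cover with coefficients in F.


nonempty overlaps:
  V12={x14,x17,x33} V13={x14,x16,x34} V14={x16,x24,x32} V15={x1,x15,x32} V16={x1,x13,x33} V23={x14,x23,x30} V24={x20,x22,x27} V25={x12,x23,x27} V26={x10,x18,x20,x33} V34={x3,x11,x16} V35={x8,x21,x23,x26} V36={x8,x11,x28} V45={x6,x27,x32} V46={x2,x11,x20} V56={x1,x8,x31}
  V123={x14} V126={x33} V134={x16} V145={x32} V156={x1} V235={x23} V245={x27} V246={x20} V346={x11} V356={x8}
components per intersection:
  V1: {x1,x13,x14,x15,x16,x17,x24,x32,x33,x34,x35}
  V2: {x9,x10,x12,x14,x17,x18,x19,x20,x22,x23,x27,x30,x33}
  V3: {x3,x8,x11,x14,x16,x21,x23,x26,x28,x29,x30,x34}
  V4: {x2,x3,x5,x6,x11,x16,x20,x22,x24,x27,x32}
  V5: {x1,x4,x6,x7,x8,x12,x15,x21,x23,x26,x27,x31,x32}
  V6: {x1,x2,x8,x10,x11,x13,x18,x20,x25,x28,x31,x33}
  V12: {x14,x17,x33}
  V13: {x14,x16,x34}
  V14: {x16,x24,x32}
  V15: {x1,x15,x32}
  V16: {x1,x13,x33}
  V23: {x14,x23,x30}
  V24: {x20,x22,x27}
  V25: {x12,x23,x27}
  V26: {x10,x18,x20,x33}
  V34: {x3,x11,x16}
  V35: {x8,x21,x23,x26}
  V36: {x8,x11,x28}
  V45: {x6,x27,x32}
  V46: {x2,x11,x20}
  V56: {x1,x8,x31}
  V123: {x14}
  V126: {x33}
  V134: {x16}
  V145: {x32}
  V156: {x1}
  V235: {x23}
  V245: {x27}
  V246: {x20}
  V346: {x11}
  V356: {x8}
C dims 6,15,10; δ0: rk 5, SNF 1^5; δ1: rk 10, SNF 1^9·2
degree 0: 6−5−0 = 1 → Ȟ^0 ≅ Z
degree 1: 15−10−5 = 0 → Ȟ^1 ≅ 0
degree 2: 10−0−10 = 0 plus torsion [2] → Ȟ^2 ≅ Z/2

Ȟ^0 = Z,  Ȟ^1 = 0,  Ȟ^2 = Z/2


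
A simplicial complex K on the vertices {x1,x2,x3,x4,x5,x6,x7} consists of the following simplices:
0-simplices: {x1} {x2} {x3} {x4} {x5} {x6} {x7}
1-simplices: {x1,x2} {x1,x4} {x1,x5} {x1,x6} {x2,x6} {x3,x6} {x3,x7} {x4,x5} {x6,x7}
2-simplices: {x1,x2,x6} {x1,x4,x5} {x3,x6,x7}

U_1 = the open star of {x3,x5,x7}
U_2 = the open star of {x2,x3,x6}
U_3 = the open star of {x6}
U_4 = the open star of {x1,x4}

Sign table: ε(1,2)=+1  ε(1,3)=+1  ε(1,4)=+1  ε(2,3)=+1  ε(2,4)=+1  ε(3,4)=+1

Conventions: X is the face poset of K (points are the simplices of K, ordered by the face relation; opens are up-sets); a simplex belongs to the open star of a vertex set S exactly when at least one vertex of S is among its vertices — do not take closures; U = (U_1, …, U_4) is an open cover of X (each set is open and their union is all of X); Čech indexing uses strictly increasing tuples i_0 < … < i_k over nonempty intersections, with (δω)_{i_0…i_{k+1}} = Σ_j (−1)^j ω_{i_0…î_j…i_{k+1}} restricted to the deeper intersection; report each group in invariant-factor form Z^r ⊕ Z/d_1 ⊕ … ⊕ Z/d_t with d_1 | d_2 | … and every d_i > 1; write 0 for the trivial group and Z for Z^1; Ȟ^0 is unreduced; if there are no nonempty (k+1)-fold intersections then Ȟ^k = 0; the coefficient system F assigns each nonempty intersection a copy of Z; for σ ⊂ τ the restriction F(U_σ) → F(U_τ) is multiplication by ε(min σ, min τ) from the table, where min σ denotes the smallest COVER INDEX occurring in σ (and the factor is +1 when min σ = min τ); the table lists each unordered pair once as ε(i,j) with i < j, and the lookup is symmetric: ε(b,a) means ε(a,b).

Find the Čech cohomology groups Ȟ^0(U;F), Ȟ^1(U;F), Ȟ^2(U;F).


Ȟ^0 = Z, Ȟ^1 = Z and Ȟ^2 = 0

nerve simplices:
  U1={{x3},{x5},{x7},{x1,x5},{x3,x6},{x3,x7},{x4,x5},{x6,x7},{x1,x4,x5},{x3,x6,x7}} U2={{x2},{x3},{x6},{x1,x2},{x1,x6},{x2,x6},{x3,x6},{x3,x7},{x6,x7},{x1,x2,x6},{x3,x6,x7}} U3={{x6},{x1,x6},{x2,x6},{x3,x6},{x6,x7},{x1,x2,x6},{x3,x6,x7}} U4={{x1},{x4},{x1,x2},{x1,x4},{x1,x5},{x1,x6},{x4,x5},{x1,x2,x6},{x1,x4,x5}}
  U12={{x3},{x3,x6},{x3,x7},{x6,x7},{x3,x6,x7}} U13={{x3,x6},{x6,x7},{x3,x6,x7}} U14={{x1,x5},{x4,x5},{x1,x4,x5}} U23={{x6},{x1,x6},{x2,x6},{x3,x6},{x6,x7},{x1,x2,x6},{x3,x6,x7}} U24={{x1,x2},{x1,x6},{x1,x2,x6}} U34={{x1,x6},{x1,x2,x6}}
  U123={{x3,x6},{x6,x7},{x3,x6,x7}} U234={{x1,x6},{x1,x2,x6}}
C dims 4,6,2; δ0: rk 3, SNF 1^3; δ1: rk 2, SNF 1^2
degree 0: 4−3−0 = 1 → Ȟ^0 ≅ Z
degree 1: 6−2−3 = 1 → Ȟ^1 ≅ Z
degree 2: 2−0−2 = 0 → Ȟ^2 ≅ 0


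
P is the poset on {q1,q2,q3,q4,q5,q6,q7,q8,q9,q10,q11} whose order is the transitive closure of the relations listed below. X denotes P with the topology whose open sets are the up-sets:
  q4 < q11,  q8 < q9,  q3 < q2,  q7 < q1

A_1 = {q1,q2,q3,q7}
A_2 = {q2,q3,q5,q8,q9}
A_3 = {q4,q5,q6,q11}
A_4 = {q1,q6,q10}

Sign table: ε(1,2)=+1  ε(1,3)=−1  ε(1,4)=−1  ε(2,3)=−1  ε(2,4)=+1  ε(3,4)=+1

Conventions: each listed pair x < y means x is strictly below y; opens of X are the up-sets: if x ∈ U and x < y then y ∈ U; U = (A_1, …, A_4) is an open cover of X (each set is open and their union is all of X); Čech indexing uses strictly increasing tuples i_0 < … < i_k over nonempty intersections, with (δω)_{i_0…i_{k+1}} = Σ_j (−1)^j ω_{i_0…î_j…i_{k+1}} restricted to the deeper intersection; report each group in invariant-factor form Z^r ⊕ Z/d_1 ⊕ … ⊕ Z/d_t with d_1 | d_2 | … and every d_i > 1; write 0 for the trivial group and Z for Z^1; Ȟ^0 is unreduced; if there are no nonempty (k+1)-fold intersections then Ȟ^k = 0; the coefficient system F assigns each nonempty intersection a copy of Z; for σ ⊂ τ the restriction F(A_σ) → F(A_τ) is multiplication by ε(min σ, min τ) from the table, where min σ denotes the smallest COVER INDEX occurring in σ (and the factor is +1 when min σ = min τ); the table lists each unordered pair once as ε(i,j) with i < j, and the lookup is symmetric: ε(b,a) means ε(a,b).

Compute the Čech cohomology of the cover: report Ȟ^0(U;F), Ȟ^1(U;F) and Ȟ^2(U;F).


Ȟ^0(U;F) ≅ Z, Ȟ^1(U;F) ≅ Z and Ȟ^2(U;F) ≅ 0

nerve simplices:
  A12={q2,q3} A14={q1} A23={q5} A34={q6}
C dims 4,4; δ0: rk 3, SNF 1^3
degree 0: 4−3−0 = 1 → Ȟ^0 ≅ Z
degree 1: 4−0−3 = 1 → Ȟ^1 ≅ Z
degree 2: 0−0−0 = 0 → Ȟ^2 ≅ 0


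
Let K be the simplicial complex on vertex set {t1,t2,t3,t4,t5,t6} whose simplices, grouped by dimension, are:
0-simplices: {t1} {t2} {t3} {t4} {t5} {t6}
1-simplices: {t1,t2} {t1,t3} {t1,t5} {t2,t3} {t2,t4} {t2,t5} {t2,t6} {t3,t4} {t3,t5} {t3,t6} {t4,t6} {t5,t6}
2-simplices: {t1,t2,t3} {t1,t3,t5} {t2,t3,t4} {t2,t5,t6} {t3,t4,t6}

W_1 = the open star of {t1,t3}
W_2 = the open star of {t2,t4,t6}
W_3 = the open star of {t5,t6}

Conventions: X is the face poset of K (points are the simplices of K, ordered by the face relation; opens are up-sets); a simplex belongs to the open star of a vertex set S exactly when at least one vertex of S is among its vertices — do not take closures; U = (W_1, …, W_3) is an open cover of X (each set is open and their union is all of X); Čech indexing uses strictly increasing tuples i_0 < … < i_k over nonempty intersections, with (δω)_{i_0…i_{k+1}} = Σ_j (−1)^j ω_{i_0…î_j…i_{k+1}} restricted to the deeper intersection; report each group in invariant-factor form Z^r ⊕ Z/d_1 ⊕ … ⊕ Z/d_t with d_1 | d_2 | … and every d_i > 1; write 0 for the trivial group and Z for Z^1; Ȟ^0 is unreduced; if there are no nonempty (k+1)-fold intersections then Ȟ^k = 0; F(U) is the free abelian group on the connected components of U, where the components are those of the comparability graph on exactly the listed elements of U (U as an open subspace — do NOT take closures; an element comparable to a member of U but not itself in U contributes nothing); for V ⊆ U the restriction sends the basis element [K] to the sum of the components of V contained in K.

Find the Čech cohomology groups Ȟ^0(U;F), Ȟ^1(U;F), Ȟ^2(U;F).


Ȟ^0 = Z, Ȟ^1 = Z, Ȟ^2 = 0

nonempty overlaps:
  W1={{t1},{t3},{t1,t2},{t1,t3},{t1,t5},{t2,t3},{t3,t4},{t3,t5},{t3,t6},{t1,t2,t3},{t1,t3,t5},{t2,t3,t4},{t3,t4,t6}} W2={{t2},{t4},{t6},{t1,t2},{t2,t3},{t2,t4},{t2,t5},{t2,t6},{t3,t4},{t3,t6},{t4,t6},{t5,t6},{t1,t2,t3},{t2,t3,t4},{t2,t5,t6},{t3,t4,t6}} W3={{t5},{t6},{t1,t5},{t2,t5},{t2,t6},{t3,t5},{t3,t6},{t4,t6},{t5,t6},{t1,t3,t5},{t2,t5,t6},{t3,t4,t6}}
  W12={{t1,t2},{t2,t3},{t3,t4},{t3,t6},{t1,t2,t3},{t2,t3,t4},{t3,t4,t6}} W13={{t1,t5},{t3,t5},{t3,t6},{t1,t3,t5},{t3,t4,t6}} W23={{t6},{t2,t5},{t2,t6},{t3,t6},{t4,t6},{t5,t6},{t2,t5,t6},{t3,t4,t6}}
  W123={{t3,t6},{t3,t4,t6}}
components per intersection:
  W1: {{t1},{t3},{t1,t2},{t1,t3},{t1,t5},{t2,t3},{t3,t4},{t3,t5},{t3,t6},{t1,t2,t3},{t1,t3,t5},{t2,t3,t4},{t3,t4,t6}}
  W2: {{t2},{t4},{t6},{t1,t2},{t2,t3},{t2,t4},{t2,t5},{t2,t6},{t3,t4},{t3,t6},{t4,t6},{t5,t6},{t1,t2,t3},{t2,t3,t4},{t2,t5,t6},{t3,t4,t6}}
  W3: {{t5},{t6},{t1,t5},{t2,t5},{t2,t6},{t3,t5},{t3,t6},{t4,t6},{t5,t6},{t1,t3,t5},{t2,t5,t6},{t3,t4,t6}}
  W12: {{t1,t2},{t2,t3},{t3,t4},{t3,t6},{t1,t2,t3},{t2,t3,t4},{t3,t4,t6}}
  W13: {{t1,t5},{t3,t5},{t1,t3,t5}} {{t3,t6},{t3,t4,t6}}
  W23: {{t6},{t2,t5},{t2,t6},{t3,t6},{t4,t6},{t5,t6},{t2,t5,t6},{t3,t4,t6}}
  W123: {{t3,t6},{t3,t4,t6}}
C dims 3,4,1; δ0: rk 2, SNF 1^2; δ1: rk 1, SNF 1^1
degree 0: 3−2−0 = 1 → Ȟ^0 ≅ Z
degree 1: 4−1−2 = 1 → Ȟ^1 ≅ Z
degree 2: 1−0−1 = 0 → Ȟ^2 ≅ 0


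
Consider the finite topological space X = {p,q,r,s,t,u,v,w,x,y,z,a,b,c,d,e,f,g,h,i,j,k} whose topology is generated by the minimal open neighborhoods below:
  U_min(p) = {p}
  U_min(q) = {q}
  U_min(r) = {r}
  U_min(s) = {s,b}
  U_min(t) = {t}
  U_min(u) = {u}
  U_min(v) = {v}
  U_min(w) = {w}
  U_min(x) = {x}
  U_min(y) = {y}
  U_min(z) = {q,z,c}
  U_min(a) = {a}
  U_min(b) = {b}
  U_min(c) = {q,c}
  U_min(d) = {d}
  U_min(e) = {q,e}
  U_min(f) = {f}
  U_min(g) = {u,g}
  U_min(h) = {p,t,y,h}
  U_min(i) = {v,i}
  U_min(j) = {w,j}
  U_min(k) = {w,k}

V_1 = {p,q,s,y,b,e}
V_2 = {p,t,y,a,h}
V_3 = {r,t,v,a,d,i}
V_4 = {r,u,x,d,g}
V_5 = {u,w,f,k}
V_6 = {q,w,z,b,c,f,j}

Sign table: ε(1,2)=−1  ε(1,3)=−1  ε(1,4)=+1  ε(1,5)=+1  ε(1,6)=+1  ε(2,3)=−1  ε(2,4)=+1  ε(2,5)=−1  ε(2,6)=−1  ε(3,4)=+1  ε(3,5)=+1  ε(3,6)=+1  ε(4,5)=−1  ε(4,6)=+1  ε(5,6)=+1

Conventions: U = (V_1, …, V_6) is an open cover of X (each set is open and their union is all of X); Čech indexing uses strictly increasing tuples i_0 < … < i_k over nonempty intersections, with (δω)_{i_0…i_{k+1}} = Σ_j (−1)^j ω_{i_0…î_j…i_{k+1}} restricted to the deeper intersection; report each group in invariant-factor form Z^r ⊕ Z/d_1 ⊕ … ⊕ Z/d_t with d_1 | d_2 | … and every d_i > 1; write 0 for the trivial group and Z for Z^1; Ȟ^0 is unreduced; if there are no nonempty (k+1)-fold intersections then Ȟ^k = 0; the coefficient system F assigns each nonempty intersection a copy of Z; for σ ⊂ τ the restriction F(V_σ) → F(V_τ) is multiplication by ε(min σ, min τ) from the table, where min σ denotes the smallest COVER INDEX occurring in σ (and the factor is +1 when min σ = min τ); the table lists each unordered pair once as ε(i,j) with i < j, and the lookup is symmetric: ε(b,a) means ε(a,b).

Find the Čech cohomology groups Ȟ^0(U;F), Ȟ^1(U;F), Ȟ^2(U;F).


Ȟ^0(U;F) ≅ 0, Ȟ^1(U;F) ≅ Z/2 and Ȟ^2(U;F) ≅ 0

intersection data:
  V12={p,y} V16={q,b} V23={t,a} V34={r,d} V45={u} V56={w,f}
C dims 6,6; δ0: rk 6, SNF 1^5·2
Ȟ^0 = (6 − 6) − 0 = 0, so Ȟ^0 ≅ 0
Ȟ^1 = (6 − 0) − 6 = 0 plus torsion [2], so Ȟ^1 ≅ Z/2
Ȟ^2 = (0 − 0) − 0 = 0, so Ȟ^2 ≅ 0


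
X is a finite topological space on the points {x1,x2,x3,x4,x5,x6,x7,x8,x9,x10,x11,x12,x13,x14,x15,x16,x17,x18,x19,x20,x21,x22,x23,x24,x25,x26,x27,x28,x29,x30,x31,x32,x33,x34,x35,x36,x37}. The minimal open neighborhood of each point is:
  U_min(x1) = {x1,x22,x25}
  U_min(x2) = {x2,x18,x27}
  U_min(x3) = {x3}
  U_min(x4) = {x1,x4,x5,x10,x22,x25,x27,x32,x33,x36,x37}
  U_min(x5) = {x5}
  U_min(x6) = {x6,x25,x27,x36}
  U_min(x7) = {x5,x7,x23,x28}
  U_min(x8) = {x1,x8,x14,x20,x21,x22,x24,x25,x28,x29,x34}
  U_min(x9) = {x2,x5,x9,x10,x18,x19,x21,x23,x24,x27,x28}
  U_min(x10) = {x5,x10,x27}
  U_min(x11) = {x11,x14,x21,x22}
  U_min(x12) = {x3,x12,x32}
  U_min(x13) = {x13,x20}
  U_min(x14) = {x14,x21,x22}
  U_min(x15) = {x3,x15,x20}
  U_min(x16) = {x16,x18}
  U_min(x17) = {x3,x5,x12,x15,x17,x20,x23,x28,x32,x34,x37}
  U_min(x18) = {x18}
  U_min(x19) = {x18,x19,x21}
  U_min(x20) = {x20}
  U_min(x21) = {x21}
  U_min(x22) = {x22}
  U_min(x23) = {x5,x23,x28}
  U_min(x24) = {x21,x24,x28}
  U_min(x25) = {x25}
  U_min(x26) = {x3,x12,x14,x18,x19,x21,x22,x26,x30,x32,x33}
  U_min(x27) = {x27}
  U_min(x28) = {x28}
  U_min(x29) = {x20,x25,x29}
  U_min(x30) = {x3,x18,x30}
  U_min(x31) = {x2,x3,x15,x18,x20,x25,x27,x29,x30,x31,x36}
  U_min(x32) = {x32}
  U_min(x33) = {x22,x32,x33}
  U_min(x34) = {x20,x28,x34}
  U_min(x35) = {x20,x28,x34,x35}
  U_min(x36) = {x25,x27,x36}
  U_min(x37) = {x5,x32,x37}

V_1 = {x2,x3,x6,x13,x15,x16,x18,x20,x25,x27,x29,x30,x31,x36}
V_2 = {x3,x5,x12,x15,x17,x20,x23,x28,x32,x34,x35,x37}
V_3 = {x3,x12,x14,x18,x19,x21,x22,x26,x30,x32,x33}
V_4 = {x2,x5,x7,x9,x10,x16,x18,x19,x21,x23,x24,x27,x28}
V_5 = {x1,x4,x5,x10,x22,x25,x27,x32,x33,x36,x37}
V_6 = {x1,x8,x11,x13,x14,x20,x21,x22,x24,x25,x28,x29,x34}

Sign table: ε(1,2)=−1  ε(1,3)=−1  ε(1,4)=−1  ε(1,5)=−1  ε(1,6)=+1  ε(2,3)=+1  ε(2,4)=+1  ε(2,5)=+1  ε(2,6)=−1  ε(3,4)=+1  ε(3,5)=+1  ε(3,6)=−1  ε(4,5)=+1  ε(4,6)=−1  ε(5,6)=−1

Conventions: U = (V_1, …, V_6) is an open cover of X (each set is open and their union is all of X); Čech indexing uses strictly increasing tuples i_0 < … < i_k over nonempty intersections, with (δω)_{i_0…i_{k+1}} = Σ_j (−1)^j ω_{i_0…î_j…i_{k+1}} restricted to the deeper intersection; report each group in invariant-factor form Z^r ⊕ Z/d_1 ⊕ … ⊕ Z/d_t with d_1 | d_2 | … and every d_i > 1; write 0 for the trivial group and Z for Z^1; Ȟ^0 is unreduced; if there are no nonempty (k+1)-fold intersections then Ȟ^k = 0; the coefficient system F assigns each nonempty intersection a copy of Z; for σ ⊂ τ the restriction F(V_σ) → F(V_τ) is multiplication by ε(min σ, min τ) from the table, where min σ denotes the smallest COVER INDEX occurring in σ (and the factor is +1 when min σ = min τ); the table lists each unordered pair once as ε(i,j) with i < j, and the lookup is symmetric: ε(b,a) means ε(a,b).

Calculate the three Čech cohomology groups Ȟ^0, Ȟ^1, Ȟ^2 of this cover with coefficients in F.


Ȟ^0 ≅ Z, Ȟ^1 ≅ 0 and Ȟ^2 ≅ Z/2

nonempty intersections:
  V12={x3,x15,x20} V13={x3,x18,x30} V14={x2,x16,x18,x27} V15={x25,x27,x36} V16={x13,x20,x25,x29} V23={x3,x12,x32} V24={x5,x23,x28} V25={x5,x32,x37} V26={x20,x28,x34} V34={x18,x19,x21} V35={x22,x32,x33} V36={x14,x21,x22} V45={x5,x10,x27} V46={x21,x24,x28} V56={x1,x22,x25}
  V123={x3} V126={x20} V134={x18} V145={x27} V156={x25} V235={x32} V245={x5} V246={x28} V346={x21} V356={x22}
C dims 6,15,10; δ0: rk 5, SNF 1^5; δ1: rk 10, SNF 1^9·2
Ȟ^0: (6−5)−0=1 ⇒ Z
Ȟ^1: (15−10)−5=0 ⇒ 0
Ȟ^2: (10−0)−10=0 plus torsion [2] ⇒ Z/2


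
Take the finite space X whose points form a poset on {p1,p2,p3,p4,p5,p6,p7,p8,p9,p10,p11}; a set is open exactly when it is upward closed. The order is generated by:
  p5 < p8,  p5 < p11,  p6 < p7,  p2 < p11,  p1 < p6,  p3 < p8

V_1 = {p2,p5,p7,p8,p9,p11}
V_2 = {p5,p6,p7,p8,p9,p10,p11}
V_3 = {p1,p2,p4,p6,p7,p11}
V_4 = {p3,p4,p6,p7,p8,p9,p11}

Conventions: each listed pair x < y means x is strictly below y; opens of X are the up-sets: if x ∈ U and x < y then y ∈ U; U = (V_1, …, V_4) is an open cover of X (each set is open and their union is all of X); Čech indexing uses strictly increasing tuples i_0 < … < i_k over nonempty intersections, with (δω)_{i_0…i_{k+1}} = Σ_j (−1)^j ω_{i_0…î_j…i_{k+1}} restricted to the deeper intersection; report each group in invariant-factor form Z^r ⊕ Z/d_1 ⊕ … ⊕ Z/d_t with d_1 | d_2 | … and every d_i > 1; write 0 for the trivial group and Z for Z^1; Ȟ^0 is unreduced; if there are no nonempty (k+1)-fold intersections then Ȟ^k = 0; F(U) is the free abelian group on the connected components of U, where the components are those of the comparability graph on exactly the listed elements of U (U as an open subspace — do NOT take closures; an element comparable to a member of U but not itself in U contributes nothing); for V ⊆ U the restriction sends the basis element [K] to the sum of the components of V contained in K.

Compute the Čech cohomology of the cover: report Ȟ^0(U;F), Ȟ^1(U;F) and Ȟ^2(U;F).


Ȟ^0 ≅ Z^5, Ȟ^1 ≅ 0 and Ȟ^2 ≅ 0

nerve of the cover:
  V12={p5,p7,p8,p9,p11} V13={p2,p7,p11} V14={p7,p8,p9,p11} V23={p6,p7,p11} V24={p6,p7,p8,p9,p11} V34={p4,p6,p7,p11}
  V123={p7,p11} V124={p7,p8,p9,p11} V134={p7,p11} V234={p6,p7,p11}
  V1234={p7,p11}
components per intersection:
  V1: {p2,p5,p8,p11} {p7} {p9}
  V2: {p5,p8,p11} {p6,p7} {p9} {p10}
  V3: {p1,p6,p7} {p2,p11} {p4}
  V4: {p3,p8} {p4} {p6,p7} {p9} {p11}
  V12: {p5,p8,p11} {p7} {p9}
  V13: {p2,p11} {p7}
  V14: {p7} {p8} {p9} {p11}
  V23: {p6,p7} {p11}
  V24: {p6,p7} {p8} {p9} {p11}
  V34: {p4} {p6,p7} {p11}
  V123: {p7} {p11}
  V124: {p7} {p8} {p9} {p11}
  V134: {p7} {p11}
  V234: {p6,p7} {p11}
  V1234: {p7} {p11}
C dims 15,18,10,2; δ0: rk 10, SNF 1^10; δ1: rk 8, SNF 1^8; δ2: rk 2, SNF 1^2
Ȟ^0 = (15 − 10) − 0 = 5, so Ȟ^0 ≅ Z^5
Ȟ^1 = (18 − 8) − 10 = 0, so Ȟ^1 ≅ 0
Ȟ^2 = (10 − 2) − 8 = 0, so Ȟ^2 ≅ 0
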